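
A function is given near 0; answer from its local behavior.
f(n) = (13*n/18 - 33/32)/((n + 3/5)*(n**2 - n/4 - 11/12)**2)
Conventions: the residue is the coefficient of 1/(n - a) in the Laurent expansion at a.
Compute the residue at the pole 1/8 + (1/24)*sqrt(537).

The factor n**2 - n/4 - 11/12 splits as (n - a)(n - a') with a = 1/8 + (1/24)*sqrt(537), a' = 1/8 - (1/24)*sqrt(537). At the order-2 pole a set g(n) = (n - a)^2*f(n) = [(13*n/18 - 33/32)/(n + 3/5)] / (n - a')^2.
Order-2 pole: residue = g'(a); g'(1/8 + (1/24)*sqrt(537)) = 263625/59536 - (1049699785/5722778928)*sqrt(537), so the residue is 263625/59536 - (1049699785/5722778928)*sqrt(537).

The residue is 263625/59536 - (1049699785/5722778928)*sqrt(537).


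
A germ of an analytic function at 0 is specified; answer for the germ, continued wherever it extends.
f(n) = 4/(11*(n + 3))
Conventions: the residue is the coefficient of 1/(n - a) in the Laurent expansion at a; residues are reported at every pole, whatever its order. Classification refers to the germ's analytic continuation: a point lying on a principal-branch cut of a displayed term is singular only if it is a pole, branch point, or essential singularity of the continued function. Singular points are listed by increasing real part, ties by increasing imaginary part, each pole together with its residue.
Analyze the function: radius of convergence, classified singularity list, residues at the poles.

Denominator factor (n + 3): pole of order 1 at -3, modulus 3.
The radius of convergence is the smallest modulus among the singular points: 3.
At the order-1 pole -3 set g(n) = (n - (-3))*f(n) = 4/11.
Simple pole: residue = g(a) at a = -3, which is 4/11.

Radius of convergence at 0: 3.
At -3: a pole of order 1; residue 4/11.


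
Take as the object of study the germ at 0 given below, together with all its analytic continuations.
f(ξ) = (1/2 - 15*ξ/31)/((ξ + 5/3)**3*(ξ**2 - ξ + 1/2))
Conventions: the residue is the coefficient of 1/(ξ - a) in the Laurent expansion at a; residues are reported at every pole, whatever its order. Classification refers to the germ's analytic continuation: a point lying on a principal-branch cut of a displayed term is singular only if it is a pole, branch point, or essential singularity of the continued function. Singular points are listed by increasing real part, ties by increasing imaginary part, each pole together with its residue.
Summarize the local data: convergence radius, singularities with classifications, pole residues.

Radius of convergence at 0: (1/2)*sqrt(2).
At -5/3: a pole of order 3; residue 1393038/21854039.
At (1/2) - (1/2)*i: a pole of order 1; residue (-696519/21854039) + (96201/21854039)*i.
At (1/2) + (1/2)*i: a pole of order 1; residue (-696519/21854039) - (96201/21854039)*i.

Denominator factor (ξ + 5/3)^3: pole of order 3 at -5/3, modulus 5/3.
Denominator factor (ξ**2 - ξ + 1/2): discriminant -1, complex-conjugate roots (1/2) + (1/2)*i and (1/2) - (1/2)*i; poles of order 1, moduli (1/2)*sqrt(2) and (1/2)*sqrt(2).
The radius of convergence is the smallest modulus among the singular points: (1/2)*sqrt(2).
At the order-3 pole -5/3 set g(ξ) = (ξ - (-5/3))^3*f(ξ) = (1/2 - 15*ξ/31)/(ξ**2 - ξ + 1/2).
Order-3 pole: residue = g''(a)/2; g''(-5/3) = 2786076/21854039, so the residue is 1393038/21854039.
The factor ξ**2 - ξ + 1/2 splits as (ξ - a)(ξ - a') with a = (1/2) - (1/2)*i, a' = (1/2) + (1/2)*i. At the order-1 pole a set g(ξ) = (ξ - a)*f(ξ) = [(1/2 - 15*ξ/31)/(ξ + 5/3)**3] / (ξ - a').
Simple pole: residue = g(a) at a = (1/2) - (1/2)*i, which is (-696519/21854039) + (96201/21854039)*i.
The factor ξ**2 - ξ + 1/2 splits as (ξ - a)(ξ - a') with a = (1/2) + (1/2)*i, a' = (1/2) - (1/2)*i. At the order-1 pole a set g(ξ) = (ξ - a)*f(ξ) = [(1/2 - 15*ξ/31)/(ξ + 5/3)**3] / (ξ - a').
Simple pole: residue = g(a) at a = (1/2) + (1/2)*i, which is (-696519/21854039) - (96201/21854039)*i.
List the singular points by increasing real part (a conjugate pair: the negative imaginary part first).


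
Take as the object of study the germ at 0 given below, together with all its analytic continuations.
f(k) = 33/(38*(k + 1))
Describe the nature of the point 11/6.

Denominator factors: k + 1 = 17/6 at k = 11/6 — none vanishes.
So the germ continues analytically to 11/6.

The point is a regular point.


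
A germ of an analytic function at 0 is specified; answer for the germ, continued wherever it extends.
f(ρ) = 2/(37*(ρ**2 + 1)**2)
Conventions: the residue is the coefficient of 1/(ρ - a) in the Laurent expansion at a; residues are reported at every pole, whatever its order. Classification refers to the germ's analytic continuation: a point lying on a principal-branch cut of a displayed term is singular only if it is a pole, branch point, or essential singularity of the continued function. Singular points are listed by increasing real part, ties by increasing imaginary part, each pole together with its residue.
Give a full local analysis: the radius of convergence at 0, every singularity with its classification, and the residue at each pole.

Radius of convergence at 0: 1.
At -(1)*i: a pole of order 2; residue (1/74)*i.
At (1)*i: a pole of order 2; residue -(1/74)*i.

Denominator factor (ρ**2 + 1)^2: discriminant -4, complex-conjugate roots (1)*i and -(1)*i; poles of order 2, moduli 1 and 1.
The radius of convergence is the smallest modulus among the singular points: 1.
The factor ρ**2 + 1 splits as (ρ - a)(ρ - a') with a = -(1)*i, a' = (1)*i. At the order-2 pole a set g(ρ) = (ρ - a)^2*f(ρ) = [2/37] / (ρ - a')^2.
Order-2 pole: residue = g'(a); g'(-(1)*i) = (1/74)*i, so the residue is (1/74)*i.
The factor ρ**2 + 1 splits as (ρ - a)(ρ - a') with a = (1)*i, a' = -(1)*i. At the order-2 pole a set g(ρ) = (ρ - a)^2*f(ρ) = [2/37] / (ρ - a')^2.
Order-2 pole: residue = g'(a); g'((1)*i) = -(1/74)*i, so the residue is -(1/74)*i.
List the singular points by increasing real part (a conjugate pair: the negative imaginary part first).


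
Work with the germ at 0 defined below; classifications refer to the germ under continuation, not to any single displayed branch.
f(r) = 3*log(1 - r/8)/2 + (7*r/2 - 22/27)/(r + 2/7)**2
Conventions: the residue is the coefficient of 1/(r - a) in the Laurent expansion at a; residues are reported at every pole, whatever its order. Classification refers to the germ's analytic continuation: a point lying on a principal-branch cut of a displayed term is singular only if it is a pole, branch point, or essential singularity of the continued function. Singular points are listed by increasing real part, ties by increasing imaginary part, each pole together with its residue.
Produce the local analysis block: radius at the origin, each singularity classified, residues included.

Radius of convergence at 0: 2/7.
At -2/7: a pole of order 2; residue 7/2.
At 8: a logarithmic branch point.

Denominator factor (r + 2/7)^2: pole of order 2 at -2/7, modulus 2/7.
Branch term (3/2)*log(1 - r/(8)): its argument vanishes at r = 8, a logarithmic branch point, modulus 8.
The radius of convergence is the smallest modulus among the singular points: 2/7.
The branch term is analytic at -2/7 and contributes nothing to the residue; only the rational part matters.
At the order-2 pole -2/7 set g(r) = (r - (-2/7))^2*(rational part) = 7*r/2 - 22/27.
Order-2 pole: residue = g'(a); g'(-2/7) = 7/2, so the residue is 7/2.
List the singular points by increasing real part (a conjugate pair: the negative imaginary part first).


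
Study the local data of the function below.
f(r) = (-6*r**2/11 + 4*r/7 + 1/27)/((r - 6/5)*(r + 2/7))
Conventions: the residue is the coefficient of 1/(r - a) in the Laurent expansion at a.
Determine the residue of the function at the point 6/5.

At the order-1 pole 6/5 set g(r) = (r - (6/5))*f(r) = (-6*r**2/11 + 4*r/7 + 1/27)/(r + 2/7).
Simple pole: residue = g(a) at a = 6/5, which is -3259/77220.

The residue is -3259/77220.


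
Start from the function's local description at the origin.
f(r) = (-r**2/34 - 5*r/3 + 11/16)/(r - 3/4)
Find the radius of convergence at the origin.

Denominator factor (r - 3/4): pole of order 1 at 3/4, modulus 3/4.
The radius of convergence is the smallest modulus among the singular points: 3/4.

The radius of convergence is 3/4.


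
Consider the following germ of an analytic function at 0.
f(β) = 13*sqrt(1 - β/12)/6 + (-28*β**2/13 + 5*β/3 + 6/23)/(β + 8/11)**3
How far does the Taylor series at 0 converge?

Denominator factor (β + 8/11)^3: pole of order 3 at -8/11, modulus 8/11.
Branch term (13/6)*sqrt(1 - β/(12)): its argument vanishes at β = 12, a square-root branch point, modulus 12.
The radius of convergence is the smallest modulus among the singular points: 8/11.

The radius of convergence is 8/11.


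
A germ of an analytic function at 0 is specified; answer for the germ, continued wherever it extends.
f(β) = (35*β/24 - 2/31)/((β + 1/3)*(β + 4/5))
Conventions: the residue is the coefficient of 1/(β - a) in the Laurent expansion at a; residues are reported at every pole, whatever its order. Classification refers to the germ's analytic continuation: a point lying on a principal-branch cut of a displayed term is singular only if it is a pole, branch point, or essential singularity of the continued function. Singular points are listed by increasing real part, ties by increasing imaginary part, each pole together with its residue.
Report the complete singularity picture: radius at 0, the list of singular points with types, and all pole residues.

Radius of convergence at 0: 1/3.
At -4/5: a pole of order 1; residue 1145/434.
At -1/3: a pole of order 1; residue -6145/5208.

Denominator factor (β + 1/3): pole of order 1 at -1/3, modulus 1/3.
Denominator factor (β + 4/5): pole of order 1 at -4/5, modulus 4/5.
The radius of convergence is the smallest modulus among the singular points: 1/3.
At the order-1 pole -4/5 set g(β) = (β - (-4/5))*f(β) = (35*β/24 - 2/31)/(β + 1/3).
Simple pole: residue = g(a) at a = -4/5, which is 1145/434.
At the order-1 pole -1/3 set g(β) = (β - (-1/3))*f(β) = (35*β/24 - 2/31)/(β + 4/5).
Simple pole: residue = g(a) at a = -1/3, which is -6145/5208.
List the singular points by increasing real part (a conjugate pair: the negative imaginary part first).


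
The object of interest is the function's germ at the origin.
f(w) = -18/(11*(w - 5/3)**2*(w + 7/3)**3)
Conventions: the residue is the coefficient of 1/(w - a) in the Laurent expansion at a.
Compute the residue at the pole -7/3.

At the order-3 pole -7/3 set g(w) = (w - (-7/3))^3*f(w) = -18/(11*(w - 5/3)**2).
Order-3 pole: residue = g''(a)/2; g''(-7/3) = -27/704, so the residue is -27/1408.

The residue is -27/1408.


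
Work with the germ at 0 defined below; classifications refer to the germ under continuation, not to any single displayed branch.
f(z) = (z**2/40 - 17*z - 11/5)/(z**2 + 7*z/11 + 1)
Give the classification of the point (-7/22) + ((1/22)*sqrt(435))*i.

The point is a pole of order 1.

The denominator factor z**2 + 7*z/11 + 1 vanishes at (-7/22) + ((1/22)*sqrt(435))*i and appears to the power 1; the numerator there equals (30871/9680) - ((7487/9680)*sqrt(435))*i, nonzero, and no other factor vanishes.
Hence a pole whose order is the multiplicity, 1.


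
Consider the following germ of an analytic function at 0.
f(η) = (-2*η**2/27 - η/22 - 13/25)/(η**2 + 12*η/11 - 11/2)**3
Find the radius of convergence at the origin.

Denominator factor (η**2 + 12*η/11 - 11/2)^3: discriminant 2806/121, real irrational roots -6/11 + (1/22)*sqrt(2806) and -6/11 - (1/22)*sqrt(2806); poles of order 3, moduli -6/11 + (1/22)*sqrt(2806) and 6/11 + (1/22)*sqrt(2806).
The radius of convergence is the smallest modulus among the singular points: -6/11 + (1/22)*sqrt(2806).

The radius of convergence is -6/11 + (1/22)*sqrt(2806).


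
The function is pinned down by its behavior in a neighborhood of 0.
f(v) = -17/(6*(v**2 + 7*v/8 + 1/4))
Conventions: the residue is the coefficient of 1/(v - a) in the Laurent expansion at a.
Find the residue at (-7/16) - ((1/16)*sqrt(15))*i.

The residue is -((68/45)*sqrt(15))*i.

The factor v**2 + 7*v/8 + 1/4 splits as (v - a)(v - a') with a = (-7/16) - ((1/16)*sqrt(15))*i, a' = (-7/16) + ((1/16)*sqrt(15))*i. At the order-1 pole a set g(v) = (v - a)*f(v) = [-17/6] / (v - a').
Simple pole: residue = g(a) at a = (-7/16) - ((1/16)*sqrt(15))*i, which is -((68/45)*sqrt(15))*i.


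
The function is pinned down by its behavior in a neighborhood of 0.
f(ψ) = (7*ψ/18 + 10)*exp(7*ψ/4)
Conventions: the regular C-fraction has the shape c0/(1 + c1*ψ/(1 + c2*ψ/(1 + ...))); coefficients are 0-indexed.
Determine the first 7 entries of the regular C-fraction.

Taylor coefficients (expand at 0): a_0 = 10, a_1 = 161/9, a_2 = 2303/144, a_3 = 343/36, a_4 = 117649/27648, a_5 = 84035/55296, a_6 = 2000033/4423680.
c0 = a_0 = 10. Peel one level at a time: if S = 1 + c*ψ/S' with S'(0) = 1, then c is the ψ-coefficient of S and S' = c*ψ/(S - 1).
S_1 = c0/f = 1 + (-161/90)*ψ + (103733/64800)*ψ^2 + ...; c1 = -161/90.
S_2 = c1*ψ/(S_1 - 1) = 1 + (14819/16560)*ψ + (36113/135424)*ψ^2 + ...; c2 = 14819/16560.
S_3 = c2*ψ/(S_2 - 1) = 1 + (-232155/779056)*ψ + (25506705/286828096)*ψ^2 + ...; c3 = -232155/779056.
S_4 = c3*ψ/(S_3 - 1) = 1 + (5587183/18722748)*ψ + (4171027/78216336)*ψ^2 + ...; c4 = 5587183/18722748.
S_5 = c4*ψ/(S_4 - 1) = 1 + (-54845119/306913332)*ψ + (12335202229/385375426880)*ψ^2 + ...; c5 = -54845119/306913332.
S_6 = c5*ψ/(S_5 - 1) = 1 + (1840416501/10274864240)*ψ + ...; c6 = 1840416501/10274864240.

The regular C-fraction coefficients are [10, -161/90, 14819/16560, -232155/779056, 5587183/18722748, -54845119/306913332, 1840416501/10274864240].


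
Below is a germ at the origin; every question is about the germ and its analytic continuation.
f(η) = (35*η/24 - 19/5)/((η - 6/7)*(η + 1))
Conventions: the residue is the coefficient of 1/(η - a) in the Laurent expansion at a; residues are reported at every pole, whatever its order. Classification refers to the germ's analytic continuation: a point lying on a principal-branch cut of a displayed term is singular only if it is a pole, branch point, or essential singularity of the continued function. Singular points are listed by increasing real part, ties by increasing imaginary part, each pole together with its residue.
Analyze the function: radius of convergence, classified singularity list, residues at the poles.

Denominator factor (η - 6/7): pole of order 1 at 6/7, modulus 6/7.
Denominator factor (η + 1): pole of order 1 at -1, modulus 1.
The radius of convergence is the smallest modulus among the singular points: 6/7.
At the order-1 pole -1 set g(η) = (η - (-1))*f(η) = (35*η/24 - 19/5)/(η - 6/7).
Simple pole: residue = g(a) at a = -1, which is 4417/1560.
At the order-1 pole 6/7 set g(η) = (η - (6/7))*f(η) = (35*η/24 - 19/5)/(η + 1).
Simple pole: residue = g(a) at a = 6/7, which is -357/260.
List the singular points by increasing real part (a conjugate pair: the negative imaginary part first).

Radius of convergence at 0: 6/7.
At -1: a pole of order 1; residue 4417/1560.
At 6/7: a pole of order 1; residue -357/260.


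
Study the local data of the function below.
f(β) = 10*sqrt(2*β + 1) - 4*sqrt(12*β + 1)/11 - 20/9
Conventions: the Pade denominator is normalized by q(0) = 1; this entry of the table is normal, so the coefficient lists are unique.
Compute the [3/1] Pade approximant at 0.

The Pade approximant has numerator coefficients [734/99, 5238991/74646, 558273/8294, -352871/16588]; denominator coefficients [1, 12685/1508].

Taylor coefficients needed (expand at 0): a_0 = 734/99, a_1 = 86/11, a_2 = 17/11, a_3 = -377/11, a_4 = 12685/44.
Write the denominator as Q(β) = 1 + q1*β. Requiring Q*f - P = O(β^5) with deg P <= 3 kills the coefficients of β^4..β^4 in Q*f:
  β^4: a_4 + q1*a_3 = 0, i.e. 12685/44 + (-377/11)*q1 = 0.
Solving this linear system: q1 = 12685/1508.
The numerator is Q*f truncated at degree 3: P0 = a_0 = 734/99; P1 = a_1 + q1*a_0 = 5238991/74646; P2 = a_2 + q1*a_1 = 558273/8294; P3 = a_3 + q1*a_2 = -352871/16588.


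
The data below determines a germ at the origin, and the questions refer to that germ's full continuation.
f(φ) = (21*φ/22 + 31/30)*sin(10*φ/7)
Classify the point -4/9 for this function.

The point is a regular point.

There is no denominator, hence no pole anywhere.
The factor sin(10*φ/7) is entire.
So the germ continues analytically to -4/9.


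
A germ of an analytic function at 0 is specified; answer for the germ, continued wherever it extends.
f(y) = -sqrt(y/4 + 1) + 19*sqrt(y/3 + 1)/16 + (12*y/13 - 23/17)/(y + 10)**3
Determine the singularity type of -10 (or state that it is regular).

The denominator factor y + 10 vanishes at -10 and appears to the power 3; the numerator there equals -2339/221, nonzero, and no other factor vanishes.
The branch terms are analytic at this point.
Hence a pole whose order is the multiplicity, 3.

The point is a pole of order 3.


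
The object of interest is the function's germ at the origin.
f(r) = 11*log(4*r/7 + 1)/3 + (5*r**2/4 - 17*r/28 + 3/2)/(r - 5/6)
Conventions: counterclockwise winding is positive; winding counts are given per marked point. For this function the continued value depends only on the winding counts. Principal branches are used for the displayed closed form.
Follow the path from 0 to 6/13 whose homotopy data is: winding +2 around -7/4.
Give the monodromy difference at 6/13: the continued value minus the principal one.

Continued minus principal equals (44/3)*pi*i.

The rational part is single-valued and drops out of the difference; each branch term changes only by its own monodromy.
(11/3)*log(1 - r/(-7/4)): each positive loop around -7/4 adds 2*pi*i to the log, so winding +2 contributes (11/3)*(2)*2*pi*i = (44/3)*pi*i.
Summing the contributions at r = 6/13 gives (44/3)*pi*i.


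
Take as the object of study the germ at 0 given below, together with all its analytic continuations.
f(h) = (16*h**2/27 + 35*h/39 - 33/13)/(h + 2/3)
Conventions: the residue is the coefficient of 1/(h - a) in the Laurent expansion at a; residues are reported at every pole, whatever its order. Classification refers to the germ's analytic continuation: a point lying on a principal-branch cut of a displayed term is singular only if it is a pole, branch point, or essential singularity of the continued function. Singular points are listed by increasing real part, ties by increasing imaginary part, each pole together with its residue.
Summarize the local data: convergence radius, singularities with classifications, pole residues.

Radius of convergence at 0: 2/3.
At -2/3: a pole of order 1; residue -9077/3159.

Denominator factor (h + 2/3): pole of order 1 at -2/3, modulus 2/3.
The radius of convergence is the smallest modulus among the singular points: 2/3.
At the order-1 pole -2/3 set g(h) = (h - (-2/3))*f(h) = 16*h**2/27 + 35*h/39 - 33/13.
Simple pole: residue = g(a) at a = -2/3, which is -9077/3159.


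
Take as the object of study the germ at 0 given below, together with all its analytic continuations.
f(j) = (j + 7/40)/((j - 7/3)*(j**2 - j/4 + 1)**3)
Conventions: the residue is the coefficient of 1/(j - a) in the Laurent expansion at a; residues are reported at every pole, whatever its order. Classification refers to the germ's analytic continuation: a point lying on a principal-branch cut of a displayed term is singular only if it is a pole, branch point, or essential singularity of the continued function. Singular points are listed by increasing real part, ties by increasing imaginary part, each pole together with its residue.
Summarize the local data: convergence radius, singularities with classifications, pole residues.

Denominator factor (j - 7/3): pole of order 1 at 7/3, modulus 7/3.
Denominator factor (j**2 - j/4 + 1)^3: discriminant -63/16, complex-conjugate roots (1/8) + ((3/8)*sqrt(7))*i and (1/8) - ((3/8)*sqrt(7))*i; poles of order 3, moduli 1 and 1.
The radius of convergence is the smallest modulus among the singular points: 1.
The factor j**2 - j/4 + 1 splits as (j - a)(j - a') with a = (1/8) - ((3/8)*sqrt(7))*i, a' = (1/8) + ((3/8)*sqrt(7))*i. At the order-3 pole a set g(j) = (j - a)^3*f(j) = [(j + 7/40)/(j - 7/3)] / (j - a')^3.
Order-3 pole: residue = g''(a)/2; g''((1/8) - ((3/8)*sqrt(7))*i) = (-585144/46969655) - ((4869704792/144995324985)*sqrt(7))*i, so the residue is (-292572/46969655) - ((2434852396/144995324985)*sqrt(7))*i.
The factor j**2 - j/4 + 1 splits as (j - a)(j - a') with a = (1/8) + ((3/8)*sqrt(7))*i, a' = (1/8) - ((3/8)*sqrt(7))*i. At the order-3 pole a set g(j) = (j - a)^3*f(j) = [(j + 7/40)/(j - 7/3)] / (j - a')^3.
Order-3 pole: residue = g''(a)/2; g''((1/8) + ((3/8)*sqrt(7))*i) = (-585144/46969655) + ((4869704792/144995324985)*sqrt(7))*i, so the residue is (-292572/46969655) + ((2434852396/144995324985)*sqrt(7))*i.
At the order-1 pole 7/3 set g(j) = (j - (7/3))*f(j) = (j + 7/40)/(j**2 - j/4 + 1)**3.
Simple pole: residue = g(a) at a = 7/3, which is 585144/46969655.
List the singular points by increasing real part (a conjugate pair: the negative imaginary part first).

Radius of convergence at 0: 1.
At (1/8) - ((3/8)*sqrt(7))*i: a pole of order 3; residue (-292572/46969655) - ((2434852396/144995324985)*sqrt(7))*i.
At (1/8) + ((3/8)*sqrt(7))*i: a pole of order 3; residue (-292572/46969655) + ((2434852396/144995324985)*sqrt(7))*i.
At 7/3: a pole of order 1; residue 585144/46969655.


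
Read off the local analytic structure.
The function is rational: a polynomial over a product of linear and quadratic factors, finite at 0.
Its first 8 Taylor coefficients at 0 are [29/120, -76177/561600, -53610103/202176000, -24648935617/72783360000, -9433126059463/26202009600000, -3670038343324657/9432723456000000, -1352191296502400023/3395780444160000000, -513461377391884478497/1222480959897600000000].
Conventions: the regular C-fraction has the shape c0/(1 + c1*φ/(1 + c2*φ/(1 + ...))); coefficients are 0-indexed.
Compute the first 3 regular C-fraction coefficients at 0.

Taylor coefficients (read off): a_0 = 29/120, a_1 = -76177/561600, a_2 = -53610103/202176000.
c0 = a_0 = 29/120. Peel one level at a time: if S = 1 + c*φ/S' with S'(0) = 1, then c is the φ-coefficient of S and S' = c*φ/(S - 1).
S_1 = c0/f = 1 + (76177/135720)*φ + (18065239/12791610)*φ^2 + ...; c1 = 76177/135720.
S_2 = c1*φ/(S_1 - 1) = 1 + (-72260956/28718729)*φ + ...; c2 = -72260956/28718729.

The regular C-fraction coefficients are [29/120, 76177/135720, -72260956/28718729].


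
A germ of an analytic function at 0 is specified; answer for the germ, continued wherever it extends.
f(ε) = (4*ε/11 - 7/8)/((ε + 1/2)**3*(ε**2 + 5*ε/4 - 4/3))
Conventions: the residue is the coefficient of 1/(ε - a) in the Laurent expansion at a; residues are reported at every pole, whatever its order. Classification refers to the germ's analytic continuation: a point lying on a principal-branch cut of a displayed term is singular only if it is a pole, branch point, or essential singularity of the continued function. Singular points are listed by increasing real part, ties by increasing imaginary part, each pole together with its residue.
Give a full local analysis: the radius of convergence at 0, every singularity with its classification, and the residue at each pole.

Denominator factor (ε**2 + 5*ε/4 - 4/3): discriminant 331/48, real irrational roots -5/8 + (1/24)*sqrt(993) and -5/8 - (1/24)*sqrt(993); poles of order 1, moduli -5/8 + (1/24)*sqrt(993) and 5/8 + (1/24)*sqrt(993).
Denominator factor (ε + 1/2)^3: pole of order 3 at -1/2, modulus 1/2.
The radius of convergence is the smallest modulus among the singular points: 1/2.
The factor ε**2 + 5*ε/4 - 4/3 splits as (ε - a)(ε - a') with a = -5/8 - (1/24)*sqrt(993), a' = -5/8 + (1/24)*sqrt(993). At the order-1 pole a set g(ε) = (ε - a)*f(ε) = [(4*ε/11 - 7/8)/(ε + 1/2)**3] / (ε - a').
Simple pole: residue = g(a) at a = -5/8 - (1/24)*sqrt(993), which is -11862/68921 - (240486/250941361)*sqrt(993).
At the order-3 pole -1/2 set g(ε) = (ε - (-1/2))^3*f(ε) = (4*ε/11 - 7/8)/(ε**2 + 5*ε/4 - 4/3).
Order-3 pole: residue = g''(a)/2; g''(-1/2) = 47448/68921, so the residue is 23724/68921.
The factor ε**2 + 5*ε/4 - 4/3 splits as (ε - a)(ε - a') with a = -5/8 + (1/24)*sqrt(993), a' = -5/8 - (1/24)*sqrt(993). At the order-1 pole a set g(ε) = (ε - a)*f(ε) = [(4*ε/11 - 7/8)/(ε + 1/2)**3] / (ε - a').
Simple pole: residue = g(a) at a = -5/8 + (1/24)*sqrt(993), which is -11862/68921 + (240486/250941361)*sqrt(993).
List the singular points by increasing real part (a conjugate pair: the negative imaginary part first).

Radius of convergence at 0: 1/2.
At -5/8 - (1/24)*sqrt(993): a pole of order 1; residue -11862/68921 - (240486/250941361)*sqrt(993).
At -1/2: a pole of order 3; residue 23724/68921.
At -5/8 + (1/24)*sqrt(993): a pole of order 1; residue -11862/68921 + (240486/250941361)*sqrt(993).


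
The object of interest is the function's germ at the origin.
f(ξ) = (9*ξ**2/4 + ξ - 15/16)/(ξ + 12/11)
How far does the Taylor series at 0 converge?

Denominator factor (ξ + 12/11): pole of order 1 at -12/11, modulus 12/11.
The radius of convergence is the smallest modulus among the singular points: 12/11.

The radius of convergence is 12/11.


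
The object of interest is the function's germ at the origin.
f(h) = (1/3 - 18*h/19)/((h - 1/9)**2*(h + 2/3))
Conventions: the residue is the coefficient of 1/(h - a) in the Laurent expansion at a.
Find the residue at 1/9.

At the order-2 pole 1/9 set g(h) = (h - (1/9))^2*f(h) = (1/3 - 18*h/19)/(h + 2/3).
Order-2 pole: residue = g'(a); g'(1/9) = -1485/931, so the residue is -1485/931.

The residue is -1485/931.


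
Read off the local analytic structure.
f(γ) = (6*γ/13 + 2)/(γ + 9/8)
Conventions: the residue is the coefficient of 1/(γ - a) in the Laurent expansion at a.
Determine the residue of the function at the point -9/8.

At the order-1 pole -9/8 set g(γ) = (γ - (-9/8))*f(γ) = 6*γ/13 + 2.
Simple pole: residue = g(a) at a = -9/8, which is 77/52.

The residue is 77/52.


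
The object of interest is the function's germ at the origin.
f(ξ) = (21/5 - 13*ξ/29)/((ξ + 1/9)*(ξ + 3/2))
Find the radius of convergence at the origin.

Denominator factor (ξ + 1/9): pole of order 1 at -1/9, modulus 1/9.
Denominator factor (ξ + 3/2): pole of order 1 at -3/2, modulus 3/2.
The radius of convergence is the smallest modulus among the singular points: 1/9.

The radius of convergence is 1/9.


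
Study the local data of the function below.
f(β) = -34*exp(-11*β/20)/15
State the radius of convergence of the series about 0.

The factor exp(-11*β/20) is entire and contributes no finite singular point.
The polynomial part has no poles.
No finite singular points: the Taylor series at 0 converges everywhere.

The radius of convergence is infinite.


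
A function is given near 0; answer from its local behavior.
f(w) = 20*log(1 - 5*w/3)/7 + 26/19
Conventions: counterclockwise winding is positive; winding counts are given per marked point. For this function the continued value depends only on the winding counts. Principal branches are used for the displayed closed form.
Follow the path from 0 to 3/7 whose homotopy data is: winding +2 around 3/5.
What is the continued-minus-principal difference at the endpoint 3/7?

The rational part is single-valued and drops out of the difference; each branch term changes only by its own monodromy.
(20/7)*log(1 - w/(3/5)): each positive loop around 3/5 adds 2*pi*i to the log, so winding +2 contributes (20/7)*(2)*2*pi*i = (80/7)*pi*i.
Summing the contributions at w = 3/7 gives (80/7)*pi*i.

Continued minus principal equals (80/7)*pi*i.


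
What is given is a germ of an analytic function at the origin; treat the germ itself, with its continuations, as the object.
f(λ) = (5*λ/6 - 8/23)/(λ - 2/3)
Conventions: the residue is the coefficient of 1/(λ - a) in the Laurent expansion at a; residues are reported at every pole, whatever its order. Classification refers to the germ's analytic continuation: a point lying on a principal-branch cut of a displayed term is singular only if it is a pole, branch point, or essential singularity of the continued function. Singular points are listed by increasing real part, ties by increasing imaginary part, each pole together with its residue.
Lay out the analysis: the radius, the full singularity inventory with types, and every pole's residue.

Denominator factor (λ - 2/3): pole of order 1 at 2/3, modulus 2/3.
The radius of convergence is the smallest modulus among the singular points: 2/3.
At the order-1 pole 2/3 set g(λ) = (λ - (2/3))*f(λ) = 5*λ/6 - 8/23.
Simple pole: residue = g(a) at a = 2/3, which is 43/207.

Radius of convergence at 0: 2/3.
At 2/3: a pole of order 1; residue 43/207.


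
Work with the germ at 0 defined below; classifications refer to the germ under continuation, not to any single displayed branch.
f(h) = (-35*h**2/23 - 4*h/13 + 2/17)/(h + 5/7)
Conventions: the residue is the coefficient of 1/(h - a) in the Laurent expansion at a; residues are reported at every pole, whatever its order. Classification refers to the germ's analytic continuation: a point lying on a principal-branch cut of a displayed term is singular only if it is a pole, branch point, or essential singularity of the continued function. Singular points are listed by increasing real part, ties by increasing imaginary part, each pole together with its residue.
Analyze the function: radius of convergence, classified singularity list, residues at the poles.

Radius of convergence at 0: 5/7.
At -5/7: a pole of order 1; residue -15619/35581.

Denominator factor (h + 5/7): pole of order 1 at -5/7, modulus 5/7.
The radius of convergence is the smallest modulus among the singular points: 5/7.
At the order-1 pole -5/7 set g(h) = (h - (-5/7))*f(h) = -35*h**2/23 - 4*h/13 + 2/17.
Simple pole: residue = g(a) at a = -5/7, which is -15619/35581.


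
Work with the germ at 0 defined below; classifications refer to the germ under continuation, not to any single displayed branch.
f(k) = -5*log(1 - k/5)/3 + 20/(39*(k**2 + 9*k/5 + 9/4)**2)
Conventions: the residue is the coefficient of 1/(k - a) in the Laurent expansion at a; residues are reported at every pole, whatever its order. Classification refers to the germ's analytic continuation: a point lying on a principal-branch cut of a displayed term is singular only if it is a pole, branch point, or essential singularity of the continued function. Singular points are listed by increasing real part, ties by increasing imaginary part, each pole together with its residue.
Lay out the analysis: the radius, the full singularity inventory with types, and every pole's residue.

Denominator factor (k**2 + 9*k/5 + 9/4)^2: discriminant -144/25, complex-conjugate roots (-9/10) + (6/5)*i and (-9/10) - (6/5)*i; poles of order 2, moduli 3/2 and 3/2.
Branch term (-5/3)*log(1 - k/(5)): its argument vanishes at k = 5, a logarithmic branch point, modulus 5.
The radius of convergence is the smallest modulus among the singular points: 3/2.
The branch term is analytic at (-9/10) - (6/5)*i and contributes nothing to the residue; only the rational part matters.
The factor k**2 + 9*k/5 + 9/4 splits as (k - a)(k - a') with a = (-9/10) - (6/5)*i, a' = (-9/10) + (6/5)*i. At the order-2 pole a set g(k) = (k - a)^2*(rational part) = [20/39] / (k - a')^2.
Order-2 pole: residue = g'(a); g'((-9/10) - (6/5)*i) = (625/8424)*i, so the residue is (625/8424)*i.
The branch term is analytic at (-9/10) + (6/5)*i and contributes nothing to the residue; only the rational part matters.
The factor k**2 + 9*k/5 + 9/4 splits as (k - a)(k - a') with a = (-9/10) + (6/5)*i, a' = (-9/10) - (6/5)*i. At the order-2 pole a set g(k) = (k - a)^2*(rational part) = [20/39] / (k - a')^2.
Order-2 pole: residue = g'(a); g'((-9/10) + (6/5)*i) = -(625/8424)*i, so the residue is -(625/8424)*i.
List the singular points by increasing real part (a conjugate pair: the negative imaginary part first).

Radius of convergence at 0: 3/2.
At (-9/10) - (6/5)*i: a pole of order 2; residue (625/8424)*i.
At (-9/10) + (6/5)*i: a pole of order 2; residue -(625/8424)*i.
At 5: a logarithmic branch point.


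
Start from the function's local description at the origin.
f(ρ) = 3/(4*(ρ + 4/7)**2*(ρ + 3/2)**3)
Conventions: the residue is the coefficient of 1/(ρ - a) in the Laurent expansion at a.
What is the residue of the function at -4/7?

At the order-2 pole -4/7 set g(ρ) = (ρ - (-4/7))^2*f(ρ) = 3/(4*(ρ + 3/2)**3).
Order-2 pole: residue = g'(a); g'(-4/7) = -86436/28561, so the residue is -86436/28561.

The residue is -86436/28561.


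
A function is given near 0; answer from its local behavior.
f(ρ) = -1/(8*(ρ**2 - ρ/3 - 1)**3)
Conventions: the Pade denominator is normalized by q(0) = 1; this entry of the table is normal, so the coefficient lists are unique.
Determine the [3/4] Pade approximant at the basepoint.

Taylor coefficients needed (expand at 0): a_0 = 1/8, a_1 = -1/8, a_2 = 11/24, a_3 = -59/108, a_4 = 257/216, a_5 = -997/648, a_6 = 15553/5832, a_7 = -3461/972.
Write the denominator as Q(ρ) = 1 + q1*ρ + q2*ρ^2 + q3*ρ^3 + q4*ρ^4. Requiring Q*f - P = O(ρ^8) with deg P <= 3 kills the coefficients of ρ^4..ρ^7 in Q*f:
  ρ^4: a_4 + q1*a_3 + q2*a_2 + q3*a_1 + q4*a_0 = 0, i.e. 257/216 + (-59/108)*q1 + (11/24)*q2 + (-1/8)*q3 + (1/8)*q4 = 0.
  ρ^5: a_5 + q1*a_4 + q2*a_3 + q3*a_2 + q4*a_1 = 0, i.e. -997/648 + (257/216)*q1 + (-59/108)*q2 + (11/24)*q3 + (-1/8)*q4 = 0.
  ρ^6: a_6 + q1*a_5 + q2*a_4 + q3*a_3 + q4*a_2 = 0, i.e. 15553/5832 + (-997/648)*q1 + (257/216)*q2 + (-59/108)*q3 + (11/24)*q4 = 0.
  ρ^7: a_7 + q1*a_6 + q2*a_5 + q3*a_4 + q4*a_3 = 0, i.e. -3461/972 + (15553/5832)*q1 + (-997/648)*q2 + (257/216)*q3 + (-59/108)*q4 = 0.
Solving this linear system: q1 = 6776/11519, q2 = -95122/34557, q3 = -253702/311013, q4 = 80501/34557.
The numerator is Q*f truncated at degree 3: P0 = a_0 = 1/8; P1 = a_1 + q1*a_0 = -4743/92152; P2 = a_2 + q1*a_1 + q2*a_0 = 3753/92152; P3 = a_3 + q1*a_2 + q2*a_1 + q3*a_0 = -1593/46076.

The Pade approximant has numerator coefficients [1/8, -4743/92152, 3753/92152, -1593/46076]; denominator coefficients [1, 6776/11519, -95122/34557, -253702/311013, 80501/34557].


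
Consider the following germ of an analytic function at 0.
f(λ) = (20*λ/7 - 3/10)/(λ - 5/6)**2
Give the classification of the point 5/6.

The denominator factor λ - 5/6 vanishes at 5/6 and appears to the power 2; the numerator there equals 437/210, nonzero, and no other factor vanishes.
Hence a pole whose order is the multiplicity, 2.

The point is a pole of order 2.


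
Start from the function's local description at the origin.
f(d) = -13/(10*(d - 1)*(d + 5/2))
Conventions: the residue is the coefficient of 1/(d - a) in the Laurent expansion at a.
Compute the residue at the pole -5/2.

At the order-1 pole -5/2 set g(d) = (d - (-5/2))*f(d) = -13/(10*(d - 1)).
Simple pole: residue = g(a) at a = -5/2, which is 13/35.

The residue is 13/35.


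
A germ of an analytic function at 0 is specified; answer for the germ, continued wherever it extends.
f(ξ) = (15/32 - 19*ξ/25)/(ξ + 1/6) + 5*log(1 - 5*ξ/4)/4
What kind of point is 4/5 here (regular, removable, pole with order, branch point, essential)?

The term (5/4)*log(1 - ξ/(4/5)) has argument 1 - 4/5/(4/5) = 0 at 4/5: a logarithmic (infinitely-sheeted) branch point; the remaining terms are analytic or single-valued there.

The point is a logarithmic branch point.


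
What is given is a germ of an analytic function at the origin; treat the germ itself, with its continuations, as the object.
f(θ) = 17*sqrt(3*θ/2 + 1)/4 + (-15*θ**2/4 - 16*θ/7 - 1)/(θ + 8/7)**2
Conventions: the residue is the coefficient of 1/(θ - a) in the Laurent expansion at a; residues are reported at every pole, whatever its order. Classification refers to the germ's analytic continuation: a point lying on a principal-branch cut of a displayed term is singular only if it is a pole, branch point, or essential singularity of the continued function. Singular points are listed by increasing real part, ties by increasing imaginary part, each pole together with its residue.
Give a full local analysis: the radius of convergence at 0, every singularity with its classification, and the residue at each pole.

Radius of convergence at 0: 2/3.
At -8/7: a pole of order 2; residue 44/7.
At -2/3: an algebraic (square-root) branch point.

Denominator factor (θ + 8/7)^2: pole of order 2 at -8/7, modulus 8/7.
Branch term (17/4)*sqrt(1 - θ/(-2/3)): its argument vanishes at θ = -2/3, a square-root branch point, modulus 2/3.
The radius of convergence is the smallest modulus among the singular points: 2/3.
The branch term is analytic at -8/7 and contributes nothing to the residue; only the rational part matters.
At the order-2 pole -8/7 set g(θ) = (θ - (-8/7))^2*(rational part) = -15*θ**2/4 - 16*θ/7 - 1.
Order-2 pole: residue = g'(a); g'(-8/7) = 44/7, so the residue is 44/7.
List the singular points by increasing real part (a conjugate pair: the negative imaginary part first).


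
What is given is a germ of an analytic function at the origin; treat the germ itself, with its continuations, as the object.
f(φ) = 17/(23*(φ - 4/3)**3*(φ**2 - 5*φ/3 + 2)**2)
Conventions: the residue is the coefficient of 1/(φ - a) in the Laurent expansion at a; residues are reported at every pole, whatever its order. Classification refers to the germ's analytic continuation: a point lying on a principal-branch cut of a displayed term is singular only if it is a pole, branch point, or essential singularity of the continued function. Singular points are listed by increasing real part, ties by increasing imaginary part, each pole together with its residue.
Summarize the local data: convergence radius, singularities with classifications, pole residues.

Radius of convergence at 0: 4/3.
At (5/6) - ((1/6)*sqrt(47))*i: a pole of order 2; residue (12393/1767136) + ((133955937/3903603424)*sqrt(47))*i.
At (5/6) + ((1/6)*sqrt(47))*i: a pole of order 2; residue (12393/1767136) - ((133955937/3903603424)*sqrt(47))*i.
At 4/3: a pole of order 3; residue -12393/883568.

Denominator factor (φ - 4/3)^3: pole of order 3 at 4/3, modulus 4/3.
Denominator factor (φ**2 - 5*φ/3 + 2)^2: discriminant -47/9, complex-conjugate roots (5/6) + ((1/6)*sqrt(47))*i and (5/6) - ((1/6)*sqrt(47))*i; poles of order 2, moduli sqrt(2) and sqrt(2).
The radius of convergence is the smallest modulus among the singular points: 4/3.
The factor φ**2 - 5*φ/3 + 2 splits as (φ - a)(φ - a') with a = (5/6) - ((1/6)*sqrt(47))*i, a' = (5/6) + ((1/6)*sqrt(47))*i. At the order-2 pole a set g(φ) = (φ - a)^2*f(φ) = [17/(23*(φ - 4/3)**3)] / (φ - a')^2.
Order-2 pole: residue = g'(a); g'((5/6) - ((1/6)*sqrt(47))*i) = (12393/1767136) + ((133955937/3903603424)*sqrt(47))*i, so the residue is (12393/1767136) + ((133955937/3903603424)*sqrt(47))*i.
The factor φ**2 - 5*φ/3 + 2 splits as (φ - a)(φ - a') with a = (5/6) + ((1/6)*sqrt(47))*i, a' = (5/6) - ((1/6)*sqrt(47))*i. At the order-2 pole a set g(φ) = (φ - a)^2*f(φ) = [17/(23*(φ - 4/3)**3)] / (φ - a')^2.
Order-2 pole: residue = g'(a); g'((5/6) + ((1/6)*sqrt(47))*i) = (12393/1767136) - ((133955937/3903603424)*sqrt(47))*i, so the residue is (12393/1767136) - ((133955937/3903603424)*sqrt(47))*i.
At the order-3 pole 4/3 set g(φ) = (φ - (4/3))^3*f(φ) = 17/(23*(φ**2 - 5*φ/3 + 2)**2).
Order-3 pole: residue = g''(a)/2; g''(4/3) = -12393/441784, so the residue is -12393/883568.
List the singular points by increasing real part (a conjugate pair: the negative imaginary part first).


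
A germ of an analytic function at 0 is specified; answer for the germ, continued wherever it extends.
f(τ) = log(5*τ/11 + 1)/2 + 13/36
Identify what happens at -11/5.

The point is a logarithmic branch point.

The term (1/2)*log(1 - τ/(-11/5)) has argument 1 - -11/5/(-11/5) = 0 at -11/5: a logarithmic (infinitely-sheeted) branch point; the remaining terms are analytic or single-valued there.


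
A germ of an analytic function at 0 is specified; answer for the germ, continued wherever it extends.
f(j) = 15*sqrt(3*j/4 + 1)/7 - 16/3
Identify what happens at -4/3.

The point is an algebraic (square-root) branch point.

The term (15/7)*sqrt(1 - j/(-4/3)) has argument 1 - -4/3/(-4/3) = 0 at -4/3: a square-root (algebraic, two-sheeted) branch point; the remaining terms are analytic or single-valued there.
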